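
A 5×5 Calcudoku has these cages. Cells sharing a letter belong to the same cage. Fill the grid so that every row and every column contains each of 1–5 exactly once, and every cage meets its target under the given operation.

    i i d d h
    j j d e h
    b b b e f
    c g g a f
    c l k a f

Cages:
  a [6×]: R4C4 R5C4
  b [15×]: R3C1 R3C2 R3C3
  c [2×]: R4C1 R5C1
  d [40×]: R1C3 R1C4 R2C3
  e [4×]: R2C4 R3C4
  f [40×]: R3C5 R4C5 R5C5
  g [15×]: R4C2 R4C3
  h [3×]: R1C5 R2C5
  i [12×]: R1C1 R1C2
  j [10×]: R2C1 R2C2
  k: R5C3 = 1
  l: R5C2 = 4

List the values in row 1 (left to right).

4 3 2 5 1

Cage l is given, leaving R5C2 = 4.
Cage k is given, leaving R5C3 = 1.
Cage i's pair has product 12, leaving R1C1 = 4.
Column 2 now contains 4; hence R1C2 = 3.
3 is placed in row 1, which forces R1C5 = 1.
1 is placed in column 5, which forces R2C5 = 3.
Cage c's pair has product 2; hence R4C1 = 1.
3 is placed in column 2, leaving R4C2 = 5.
Row 4 now contains 5, so R4C3 = 3.
3 is placed in row 4, which forces R4C4 = 2.
Row 4 now contains 2, leaving R4C5 = 4.
1 is placed in row 5, leaving R5C1 = 2.
2 is placed in column 4, so R5C4 = 3.
Row 5 already has 2, leaving R5C5 = 5.
Cage d needs product 40, so R1C3 = 2.
2 is placed in column 4, so R1C4 = 5.
2 is placed in column 1, so R2C1 = 5.
Column 2 already has 5, leaving R2C2 = 2.
Cage d needs product 40, leaving R2C3 = 4.
Row 2 now contains 4, which forces R2C4 = 1.
The 3 cells of cage b must have product 15, leaving R3C1 = 3.
Column 2 already has 5, which forces R3C2 = 1.
3 is placed in column 3, leaving R3C3 = 5.
Column 4 already has 1, which forces R3C4 = 4.
Column 5 already has 5, which forces R3C5 = 2.
Completed grid: 4 3 2 5 1 / 5 2 4 1 3 / 3 1 5 4 2 / 1 5 3 2 4 / 2 4 1 3 5.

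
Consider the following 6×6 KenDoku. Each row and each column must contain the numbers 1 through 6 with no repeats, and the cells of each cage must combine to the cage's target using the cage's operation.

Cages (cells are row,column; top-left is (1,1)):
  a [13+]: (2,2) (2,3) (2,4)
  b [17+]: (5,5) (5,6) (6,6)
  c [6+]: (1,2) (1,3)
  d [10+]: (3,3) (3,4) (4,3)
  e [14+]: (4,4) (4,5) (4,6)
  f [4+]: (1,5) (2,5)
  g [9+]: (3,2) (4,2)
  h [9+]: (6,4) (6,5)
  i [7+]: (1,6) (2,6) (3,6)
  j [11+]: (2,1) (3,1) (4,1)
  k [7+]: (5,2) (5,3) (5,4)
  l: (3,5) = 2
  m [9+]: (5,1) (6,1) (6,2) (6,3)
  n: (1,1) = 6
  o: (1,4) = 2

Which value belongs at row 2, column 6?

Cage n is given, leaving (1,1) = 6.
Cage o is given, which forces (1,4) = 2.
Cage l is a single given cell, leaving (3,5) = 2.
The 3 cells of cage b must have sum 17, so (5,5) = 6.
Cage b has sum 17, leaving (5,6) = 5.
Cage b has sum 17, leaving (6,6) = 6.
The 3 cells of cage i must have sum 7, which forces (2,6) = 2.
Cage e has sum 14, leaving (4,4) = 6.
Cage e needs sum 14, leaving (4,5) = 5.
Column 6 already has 6, so (4,6) = 3.
Column 5 already has 5; hence (6,5) = 4.
Cage g's pair has sum 9, which forces (3,2) = 5.
The 3 cells of cage j must have sum 11; hence (4,1) = 2.
Row 4 now contains 3; hence (4,2) = 4.
4 is placed in row 4, so (4,3) = 1.
4 is placed in row 6, leaving (6,4) = 5.
Column 2 already has 5; hence (1,2) = 1.
1 is placed in column 3, which forces (1,3) = 5.
1 is placed in row 1, leaving (1,5) = 3.
1 is placed in row 1, so (1,6) = 4.
Cage j has sum 11, leaving (2,1) = 5.
Column 5 already has 3; hence (2,5) = 1.
Row 3 already has 5, so (3,1) = 4.
The 3 cells of cage d must have sum 10, which forces (3,3) = 6.
The 3 cells of cage d must have sum 10, which forces (3,4) = 3.
Column 6 now contains 4; hence (3,6) = 1.
Cage m needs sum 9, so (5,1) = 3.
Column 2 already has 1, leaving (5,2) = 2.
Row 5 now contains 2, so (5,3) = 4.
Row 5 now contains 4, leaving (5,4) = 1.
Row 6 already has 5, so (6,1) = 1.
Column 2 already has 2, so (6,2) = 3.
3 is placed in row 6; hence (6,3) = 2.
Column 2 now contains 3, which forces (2,2) = 6.
Column 3 now contains 4; hence (2,3) = 3.
3 is placed in column 4, leaving (2,4) = 4.
Completed grid: 6 1 5 2 3 4 / 5 6 3 4 1 2 / 4 5 6 3 2 1 / 2 4 1 6 5 3 / 3 2 4 1 6 5 / 1 3 2 5 4 6.

2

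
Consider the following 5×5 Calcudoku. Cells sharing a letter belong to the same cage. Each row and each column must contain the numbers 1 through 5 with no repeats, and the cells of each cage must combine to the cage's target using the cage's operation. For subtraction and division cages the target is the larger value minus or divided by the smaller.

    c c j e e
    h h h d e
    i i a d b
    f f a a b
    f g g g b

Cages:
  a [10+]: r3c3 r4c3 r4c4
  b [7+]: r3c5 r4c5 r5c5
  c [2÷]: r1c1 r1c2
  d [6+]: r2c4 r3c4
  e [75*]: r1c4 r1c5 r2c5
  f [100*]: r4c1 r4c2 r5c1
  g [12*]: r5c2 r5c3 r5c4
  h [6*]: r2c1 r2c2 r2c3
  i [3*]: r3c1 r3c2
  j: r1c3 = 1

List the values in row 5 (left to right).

Cage j is a single given cell, so r1c3 = 1.
Cage e has product 75, leaving r1c4 = 5.
The 3 cells of cage e must have product 75, leaving r1c5 = 3.
Cage e has product 75, which forces r2c5 = 5.
Cage f needs product 100, which forces r4c1 = 4.
Cage f needs product 100; hence r4c2 = 5.
The 3 cells of cage f must have product 100, so r5c1 = 5.
Column 1 already has 4, leaving r1c1 = 2.
The two cells of cage c must have quotient 2, so r1c2 = 4.
Cage a needs sum 10, leaving r3c3 = 5.
In row 2, 4 can only go at r2c4, so r2c4 = 4.
Column 4 already has 4, which forces r3c4 = 2.
Column 4 now contains 2, leaving r4c4 = 3.
Cage g has product 12, so r5c3 = 4.
3 is placed in column 4; hence r5c4 = 1.
1 is placed in row 5; hence r5c5 = 2.
The 3 cells of cage b must have sum 7, so r3c5 = 4.
Row 4 already has 3, so r4c3 = 2.
Column 5 now contains 2, leaving r4c5 = 1.
1 is placed in row 5; hence r5c2 = 3.
The 3 cells of cage h must have product 6, leaving r2c1 = 1.
Cage h has product 6; hence r2c2 = 2.
Column 3 now contains 2; hence r2c3 = 3.
Cage i's pair has product 3, leaving r3c1 = 3.
Column 2 already has 3, leaving r3c2 = 1.
Filled in: 2 4 1 5 3 / 1 2 3 4 5 / 3 1 5 2 4 / 4 5 2 3 1 / 5 3 4 1 2.

5 3 4 1 2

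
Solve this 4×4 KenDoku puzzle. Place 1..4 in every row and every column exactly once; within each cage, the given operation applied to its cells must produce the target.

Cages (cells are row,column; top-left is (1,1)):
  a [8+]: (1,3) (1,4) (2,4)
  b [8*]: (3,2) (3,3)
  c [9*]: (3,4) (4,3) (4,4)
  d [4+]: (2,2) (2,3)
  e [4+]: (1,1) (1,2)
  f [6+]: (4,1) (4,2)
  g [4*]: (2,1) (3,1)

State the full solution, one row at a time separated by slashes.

The 3 cells of cage c must have product 9; hence (3,4) = 3.
The 3 cells of cage c must have product 9; hence (4,3) = 3.
Cage c has product 9, so (4,4) = 1.
Cage a needs sum 8; hence (1,3) = 2.
The 3 cells of cage a must have sum 8, which forces (1,4) = 4.
The two cells of cage d must have sum 4; hence (2,2) = 3.
Column 3 already has 3, so (2,3) = 1.
Cage a needs sum 8, which forces (2,4) = 2.
Column 3 already has 2, which forces (3,3) = 4.
Cage e's pair has sum 4, so (1,1) = 3.
Column 2 already has 3, which forces (1,2) = 1.
Row 2 now contains 1; hence (2,1) = 4.
Row 3 now contains 4, which forces (3,1) = 1.
Row 3 now contains 4, so (3,2) = 2.
Column 1 now contains 4; hence (4,1) = 2.
Column 2 now contains 2; hence (4,2) = 4.

3 1 2 4 / 4 3 1 2 / 1 2 4 3 / 2 4 3 1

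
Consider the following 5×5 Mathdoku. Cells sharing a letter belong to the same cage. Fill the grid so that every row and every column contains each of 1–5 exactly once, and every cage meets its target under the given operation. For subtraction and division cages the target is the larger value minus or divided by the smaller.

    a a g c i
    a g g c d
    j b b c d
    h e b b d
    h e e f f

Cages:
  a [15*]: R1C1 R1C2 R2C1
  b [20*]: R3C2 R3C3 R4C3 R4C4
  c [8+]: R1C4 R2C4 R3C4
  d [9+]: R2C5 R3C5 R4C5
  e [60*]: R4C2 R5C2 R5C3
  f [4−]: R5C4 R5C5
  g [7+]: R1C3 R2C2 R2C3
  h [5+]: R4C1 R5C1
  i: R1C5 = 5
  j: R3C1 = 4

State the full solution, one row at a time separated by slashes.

1 3 2 4 5 / 5 1 4 3 2 / 4 2 5 1 3 / 3 5 1 2 4 / 2 4 3 5 1

Cage i is a single given cell, leaving R1C5 = 5.
Cage j is given; hence R3C1 = 4.
5 is placed in column 5, so R5C5 = 1.
Cage a has product 15; hence R2C1 = 5.
1 is placed in row 5, leaving R5C4 = 5.
Cage e needs product 60, leaving R4C2 = 5.
The 4 cells of cage b must have product 20, which forces R3C3 = 5.
The only place for 2 in row 1 is R1C3.
In row 1, 4 can only go at R1C4, so R1C4 = 4.
In row 5, 2 can only go at R5C1, so R5C1 = 2.
2 is placed in column 1, leaving R4C1 = 3.
Column 1 already has 3, which forces R1C1 = 1.
The 3 cells of cage a must have product 15, so R1C2 = 3.
Column 2 now contains 3, so R5C2 = 4.
4 is placed in row 5, so R5C3 = 3.
Cage g needs sum 7, which forces R2C2 = 1.
Cage g has sum 7, so R2C3 = 4.
1 is placed in row 2, so R2C4 = 3.
3 is placed in row 2, leaving R2C5 = 2.
Column 2 now contains 1, leaving R3C2 = 2.
3 is placed in column 4, which forces R3C4 = 1.
2 is placed in column 5, which forces R3C5 = 3.
Column 3 already has 4, leaving R4C3 = 1.
Column 4 now contains 1, so R4C4 = 2.
2 is placed in column 5; hence R4C5 = 4.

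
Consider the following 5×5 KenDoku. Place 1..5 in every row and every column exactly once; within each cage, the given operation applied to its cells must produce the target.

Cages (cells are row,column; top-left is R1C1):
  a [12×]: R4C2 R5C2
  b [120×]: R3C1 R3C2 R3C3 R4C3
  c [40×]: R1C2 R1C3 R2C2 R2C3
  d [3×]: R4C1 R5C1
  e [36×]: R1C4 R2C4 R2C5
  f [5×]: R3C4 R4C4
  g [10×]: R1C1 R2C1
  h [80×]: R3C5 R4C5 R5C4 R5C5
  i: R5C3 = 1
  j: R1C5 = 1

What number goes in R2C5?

3

Cage e needs product 36, so R1C4 = 3.
Cage j is given, which forces R1C5 = 1.
Cage e has product 36, so R2C4 = 4.
Cage e has product 36, so R2C5 = 3.
I is a freebie, leaving R5C3 = 1.
4 is placed in column 4, so R5C4 = 2.
Cage c needs product 40, so R2C2 = 1.
The two cells of cage d must have product 3, so R4C1 = 1.
1 is placed in row 4, leaving R4C4 = 5.
Row 5 already has 1; hence R5C1 = 3.
Row 5 now contains 3, so R5C2 = 4.
Row 5 now contains 4; hence R5C5 = 5.
The 4 cells of cage c must have product 40, leaving R1C3 = 4.
Column 4 already has 5, leaving R3C4 = 1.
4 is placed in column 2, leaving R4C2 = 3.
Row 4 already has 3, which forces R4C3 = 2.
Row 4 already has 2, so R4C5 = 4.
The 4 cells of cage c must have product 40, leaving R1C2 = 2.
Column 3 already has 2, which forces R2C3 = 5.
Cage b has product 120, leaving R3C1 = 4.
Cage b needs product 120, leaving R3C2 = 5.
Cage b has product 120; hence R3C3 = 3.
Column 5 now contains 4; hence R3C5 = 2.
2 is placed in row 1; hence R1C1 = 5.
Row 2 already has 5, which forces R2C1 = 2.
The full grid is 5 2 4 3 1 / 2 1 5 4 3 / 4 5 3 1 2 / 1 3 2 5 4 / 3 4 1 2 5.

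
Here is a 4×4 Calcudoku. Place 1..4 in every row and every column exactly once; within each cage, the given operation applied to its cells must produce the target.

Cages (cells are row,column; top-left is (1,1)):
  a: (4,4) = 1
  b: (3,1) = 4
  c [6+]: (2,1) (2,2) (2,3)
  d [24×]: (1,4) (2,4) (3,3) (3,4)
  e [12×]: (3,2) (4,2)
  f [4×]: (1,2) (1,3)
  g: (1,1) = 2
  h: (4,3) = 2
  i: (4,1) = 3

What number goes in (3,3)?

Cage g is a single given cell; hence (1,1) = 2.
Cage b is a single given cell, which forces (3,1) = 4.
4 is placed in row 3, which forces (3,2) = 3.
Cage i is given, so (4,1) = 3.
Column 2 now contains 3, which forces (4,2) = 4.
Cage h is a single given cell, leaving (4,3) = 2.
A is a freebie, which forces (4,4) = 1.
4 is placed in column 2; hence (1,2) = 1.
Cage f needs two cells with product 4, which forces (1,3) = 4.
Row 1 already has 4; hence (1,4) = 3.
Column 1 now contains 3, so (2,1) = 1.
Cage c needs sum 6, leaving (2,2) = 2.
Cage c has sum 6, leaving (2,3) = 3.
3 is placed in column 4, leaving (2,4) = 4.
2 is placed in column 3, so (3,3) = 1.
1 is placed in column 4, so (3,4) = 2.
The full grid is 2 1 4 3 / 1 2 3 4 / 4 3 1 2 / 3 4 2 1.

1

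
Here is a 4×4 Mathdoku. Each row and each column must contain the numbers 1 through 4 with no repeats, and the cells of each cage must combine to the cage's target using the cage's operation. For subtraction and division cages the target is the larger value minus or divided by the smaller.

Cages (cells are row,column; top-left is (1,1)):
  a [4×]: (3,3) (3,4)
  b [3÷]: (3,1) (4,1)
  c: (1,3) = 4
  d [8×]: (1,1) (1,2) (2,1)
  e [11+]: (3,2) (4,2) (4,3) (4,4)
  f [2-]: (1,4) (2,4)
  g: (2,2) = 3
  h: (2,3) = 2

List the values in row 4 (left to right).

1 4 3 2

Cage c is given, so (1,3) = 4.
Cage g is a single given cell, which forces (2,2) = 3.
Cage h is a single given cell, which forces (2,3) = 2.
Column 3 already has 4, which forces (3,3) = 1.
1 is placed in row 3; hence (3,4) = 4.
Column 3 already has 1, so (4,3) = 3.
Cage f's pair has difference 2, leaving (1,4) = 3.
Cage d has product 8, so (2,1) = 4.
4 is placed in column 4, leaving (2,4) = 1.
1 is placed in row 3, which forces (3,1) = 3.
Row 3 already has 4, so (3,2) = 2.
Row 4 already has 3, leaving (4,1) = 1.
The 4 cells of cage e must have sum 11, so (4,2) = 4.
Cage e needs sum 11, so (4,4) = 2.
Column 1 already has 1, which forces (1,1) = 2.
Column 2 already has 2, leaving (1,2) = 1.
Completed grid: 2 1 4 3 / 4 3 2 1 / 3 2 1 4 / 1 4 3 2.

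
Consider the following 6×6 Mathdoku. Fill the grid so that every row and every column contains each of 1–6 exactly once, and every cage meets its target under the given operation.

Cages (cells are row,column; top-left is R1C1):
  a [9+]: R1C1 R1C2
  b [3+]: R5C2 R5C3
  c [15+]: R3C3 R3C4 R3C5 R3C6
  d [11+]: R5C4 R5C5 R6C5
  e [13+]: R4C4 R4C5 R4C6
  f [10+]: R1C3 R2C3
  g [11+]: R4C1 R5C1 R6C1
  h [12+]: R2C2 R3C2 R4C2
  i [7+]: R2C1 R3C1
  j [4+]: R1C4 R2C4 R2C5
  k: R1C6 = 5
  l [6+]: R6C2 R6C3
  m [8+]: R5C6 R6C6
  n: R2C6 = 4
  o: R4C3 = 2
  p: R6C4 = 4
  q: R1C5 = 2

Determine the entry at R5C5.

Cage j needs sum 4, leaving R1C4 = 1.
Cage q is given, leaving R1C5 = 2.
K is a freebie, leaving R1C6 = 5.
Cage j has sum 4, leaving R2C4 = 2.
The 3 cells of cage j must have sum 4; hence R2C5 = 1.
Cage n is a single given cell, which forces R2C6 = 4.
Cage o is a single given cell, which forces R4C3 = 2.
Column 3 now contains 2; hence R5C3 = 1.
Cage p is given, which forces R6C4 = 4.
Cage f's pair has sum 10, leaving R1C3 = 4.
Row 2 already has 4; hence R2C3 = 6.
Cage e needs sum 13; hence R4C5 = 4.
Row 5 already has 1, so R5C2 = 2.
Cage d has sum 11, leaving R5C4 = 3.
Cage d needs sum 11, so R5C5 = 5.
2 is placed in row 5, which forces R5C6 = 6.
Cage l's pair has sum 6, so R6C2 = 1.
Row 6 already has 4, leaving R6C3 = 5.
The 3 cells of cage d must have sum 11, so R6C5 = 3.
Column 6 now contains 6; hence R6C6 = 2.
Cage h has sum 12, which forces R3C2 = 4.
Column 3 already has 5; hence R3C3 = 3.
Cage c needs sum 15, which forces R3C4 = 5.
Column 5 now contains 3; hence R3C5 = 6.
2 is placed in column 6, which forces R3C6 = 1.
Cage g has sum 11, leaving R4C1 = 1.
3 is placed in column 4, which forces R4C4 = 6.
Column 6 now contains 6, which forces R4C6 = 3.
Row 5 now contains 6, so R5C1 = 4.
Row 6 already has 2; hence R6C1 = 6.
Column 1 now contains 6; hence R1C1 = 3.
Cage a needs two cells with sum 9, which forces R1C2 = 6.
Cage i needs two cells with sum 7, which forces R2C1 = 5.
The 3 cells of cage h must have sum 12, which forces R2C2 = 3.
Row 3 already has 4; hence R3C1 = 2.
Row 4 now contains 3; hence R4C2 = 5.
The full grid is 3 6 4 1 2 5 / 5 3 6 2 1 4 / 2 4 3 5 6 1 / 1 5 2 6 4 3 / 4 2 1 3 5 6 / 6 1 5 4 3 2.

5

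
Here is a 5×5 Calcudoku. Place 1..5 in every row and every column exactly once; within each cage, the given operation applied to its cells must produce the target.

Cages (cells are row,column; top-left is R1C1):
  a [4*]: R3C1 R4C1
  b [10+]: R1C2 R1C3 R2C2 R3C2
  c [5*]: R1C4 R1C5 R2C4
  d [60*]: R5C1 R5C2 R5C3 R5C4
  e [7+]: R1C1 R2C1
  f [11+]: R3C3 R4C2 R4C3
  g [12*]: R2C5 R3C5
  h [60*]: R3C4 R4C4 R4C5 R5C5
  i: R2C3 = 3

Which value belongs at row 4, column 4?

Cage c has product 5, leaving R1C4 = 5.
Cage c has product 5, leaving R1C5 = 1.
I is a freebie; hence R2C3 = 3.
The 3 cells of cage c must have product 5, which forces R2C4 = 1.
Row 2 already has 3, which forces R2C5 = 4.
Column 5 already has 4, which forces R3C5 = 3.
Cage e needs two cells with sum 7, leaving R1C1 = 2.
Cage b has sum 10, which forces R1C2 = 3.
The 4 cells of cage b must have sum 10, leaving R1C3 = 4.
Cage e's pair has sum 7; hence R2C1 = 5.
Cage b needs sum 10, so R2C2 = 2.
Cage b has sum 10, so R3C2 = 1.
Cage h needs product 60, leaving R3C4 = 2.
Cage h needs product 60, which forces R4C4 = 3.
3 is placed in column 4, so R5C4 = 4.
Row 3 now contains 1, leaving R3C1 = 4.
Row 3 already has 2, leaving R3C3 = 5.
Cage a needs two cells with product 4, which forces R4C1 = 1.
Row 4 now contains 1, leaving R4C3 = 2.
Row 4 now contains 2, leaving R4C5 = 5.
Cage d has product 60, so R5C1 = 3.
Row 5 now contains 4, so R5C2 = 5.
Cage d needs product 60, leaving R5C3 = 1.
Column 5 now contains 5, leaving R5C5 = 2.
Row 4 already has 5, leaving R4C2 = 4.
Filled in: 2 3 4 5 1 / 5 2 3 1 4 / 4 1 5 2 3 / 1 4 2 3 5 / 3 5 1 4 2.

3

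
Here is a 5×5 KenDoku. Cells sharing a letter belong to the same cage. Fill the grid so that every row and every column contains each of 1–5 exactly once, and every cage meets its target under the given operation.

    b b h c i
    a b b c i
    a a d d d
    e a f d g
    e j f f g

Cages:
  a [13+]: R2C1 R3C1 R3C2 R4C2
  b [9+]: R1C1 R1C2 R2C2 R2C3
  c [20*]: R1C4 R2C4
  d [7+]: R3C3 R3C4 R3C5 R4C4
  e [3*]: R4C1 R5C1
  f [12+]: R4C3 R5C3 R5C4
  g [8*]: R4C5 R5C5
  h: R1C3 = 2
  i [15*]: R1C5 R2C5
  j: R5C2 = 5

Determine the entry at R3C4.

2

H is a freebie, so R1C3 = 2.
Cage d needs sum 7; hence R4C4 = 1.
Cage j is given; hence R5C2 = 5.
Row 4 already has 1, so R4C1 = 3.
Cage f needs sum 12; hence R4C3 = 5.
Cage e needs two cells with product 3; hence R5C1 = 1.
The 4 cells of cage b must have sum 9, which forces R1C2 = 1.
Cage b needs sum 9, so R2C3 = 1.
Column 3 now contains 1, so R3C3 = 3.
Row 3 now contains 3, leaving R3C4 = 2.
Row 3 already has 2; hence R3C5 = 1.
3 is placed in column 3; hence R5C3 = 4.
Row 5 already has 4, which forces R5C4 = 3.
Row 5 already has 4, so R5C5 = 2.
Cage a needs sum 13, leaving R2C1 = 2.
2 is placed in row 2, so R2C2 = 3.
3 is placed in row 2, leaving R2C5 = 5.
The 4 cells of cage a must have sum 13, so R3C1 = 5.
Row 3 already has 2, which forces R3C2 = 4.
Cage a needs sum 13, so R4C2 = 2.
Column 5 already has 2, which forces R4C5 = 4.
5 is placed in column 1, which forces R1C1 = 4.
Cage c's pair has product 20, which forces R1C4 = 5.
Column 5 now contains 5, which forces R1C5 = 3.
Row 2 already has 5, which forces R2C4 = 4.
The full grid is 4 1 2 5 3 / 2 3 1 4 5 / 5 4 3 2 1 / 3 2 5 1 4 / 1 5 4 3 2.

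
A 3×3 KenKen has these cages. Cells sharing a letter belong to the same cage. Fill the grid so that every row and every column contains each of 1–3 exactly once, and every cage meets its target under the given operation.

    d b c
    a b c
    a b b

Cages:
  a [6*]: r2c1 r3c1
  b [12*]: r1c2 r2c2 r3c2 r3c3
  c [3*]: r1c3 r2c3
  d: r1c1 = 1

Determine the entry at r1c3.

D is a freebie; hence r1c1 = 1.
Row 1 now contains 1; hence r1c3 = 3.
Column 3 already has 3, leaving r2c3 = 1.
The 4 cells of cage b must have product 12, which forces r3c3 = 2.
3 is placed in row 1; hence r1c2 = 2.
Cage a's pair has product 6; hence r2c1 = 2.
The 4 cells of cage b must have product 12, so r2c2 = 3.
Row 3 now contains 2, which forces r3c1 = 3.
The 4 cells of cage b must have product 12, so r3c2 = 1.
The full grid is 1 2 3 / 2 3 1 / 3 1 2.

3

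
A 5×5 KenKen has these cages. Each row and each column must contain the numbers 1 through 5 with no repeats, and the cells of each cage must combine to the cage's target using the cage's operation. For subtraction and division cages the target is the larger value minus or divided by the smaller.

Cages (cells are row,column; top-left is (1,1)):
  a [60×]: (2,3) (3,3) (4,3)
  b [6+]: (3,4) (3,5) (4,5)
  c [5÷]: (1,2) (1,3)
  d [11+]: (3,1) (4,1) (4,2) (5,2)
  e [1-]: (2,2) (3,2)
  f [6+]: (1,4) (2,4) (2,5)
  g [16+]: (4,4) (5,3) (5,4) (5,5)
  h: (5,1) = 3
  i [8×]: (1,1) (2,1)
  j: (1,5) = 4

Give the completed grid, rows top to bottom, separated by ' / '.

2 5 1 3 4 / 4 3 5 2 1 / 5 2 4 1 3 / 1 4 3 5 2 / 3 1 2 4 5

Cage j is a single given cell, so (1,5) = 4.
H is a freebie, so (5,1) = 3.
Row 1 now contains 4, which forces (1,1) = 2.
Cage i's pair has product 8, so (2,1) = 4.
Cage g has sum 16, leaving (4,4) = 5.
The 4 cells of cage d must have sum 11, leaving (3,1) = 5.
Row 4 already has 5, so (4,1) = 1.
The 3 cells of cage a must have product 60; hence (2,3) = 5.
Cage c needs two cells with quotient 5, leaving (1,2) = 5.
Column 3 already has 5, so (1,3) = 1.
1 is placed in row 1, so (1,4) = 3.
Cage g has sum 16; hence (5,5) = 5.
The only place for 3 in row 2 is (2,2).
Column 2 now contains 3, leaving (4,2) = 4.
4 is placed in row 4, so (4,3) = 3.
Row 4 now contains 3, which forces (4,5) = 2.
Cage d needs sum 11, which forces (5,2) = 1.
Cage f has sum 6; hence (2,4) = 2.
Column 5 now contains 2, so (2,5) = 1.
4 is placed in column 2, so (3,2) = 2.
Column 3 now contains 3, which forces (3,3) = 4.
Cage b has sum 6; hence (3,4) = 1.
Cage b has sum 6; hence (3,5) = 3.
4 is placed in column 3, which forces (5,3) = 2.
Column 4 already has 2, leaving (5,4) = 4.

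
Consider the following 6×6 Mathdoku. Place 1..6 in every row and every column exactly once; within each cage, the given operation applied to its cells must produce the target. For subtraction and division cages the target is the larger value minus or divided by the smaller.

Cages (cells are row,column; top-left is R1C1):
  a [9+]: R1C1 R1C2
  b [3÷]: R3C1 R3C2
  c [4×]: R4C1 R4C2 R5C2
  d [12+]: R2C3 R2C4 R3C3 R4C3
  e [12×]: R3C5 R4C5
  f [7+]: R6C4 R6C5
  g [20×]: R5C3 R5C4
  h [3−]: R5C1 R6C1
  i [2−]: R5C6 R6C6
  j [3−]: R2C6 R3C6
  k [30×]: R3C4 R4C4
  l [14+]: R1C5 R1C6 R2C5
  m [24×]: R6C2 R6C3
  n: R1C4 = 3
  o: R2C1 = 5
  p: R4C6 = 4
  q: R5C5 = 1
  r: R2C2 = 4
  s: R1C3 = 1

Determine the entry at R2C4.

1

Cage s is a single given cell, which forces R1C3 = 1.
Cage n is a single given cell, so R1C4 = 3.
Cage o is given, leaving R2C1 = 5.
R is a freebie, so R2C2 = 4.
Column 2 already has 4, so R4C2 = 1.
P is a freebie, leaving R4C6 = 4.
Column 2 already has 1; hence R5C2 = 2.
Cage q is given, so R5C5 = 1.
Column 2 already has 4, leaving R6C2 = 6.
Row 6 now contains 6, which forces R6C3 = 4.
Cage a's pair has sum 9; hence R1C1 = 4.
Column 2 now contains 6, leaving R1C2 = 5.
5 is placed in row 1, which forces R1C6 = 6.
The two cells of cage b must have quotient 3, so R3C1 = 1.
Column 2 now contains 6, leaving R3C2 = 3.
Row 3 now contains 3, which forces R3C6 = 5.
1 is placed in row 4; hence R4C1 = 2.
Column 1 already has 4, which forces R5C1 = 6.
4 is placed in column 3; hence R5C3 = 5.
Cage g needs two cells with product 20, leaving R5C4 = 4.
5 is placed in column 6; hence R5C6 = 3.
Column 1 now contains 1; hence R6C1 = 3.
Column 6 now contains 3; hence R6C6 = 1.
6 is placed in row 1, so R1C5 = 2.
Cage d has sum 12, which forces R2C4 = 1.
Cage l needs sum 14; hence R2C5 = 6.
Column 6 now contains 3, which forces R2C6 = 2.
Row 3 now contains 5; hence R3C4 = 6.
2 is placed in column 5, so R3C5 = 4.
Cage k needs two cells with product 30, which forces R4C4 = 5.
Column 5 already has 6, leaving R4C5 = 3.
Column 4 now contains 5; hence R6C4 = 2.
2 is placed in column 5, so R6C5 = 5.
Row 2 already has 2; hence R2C3 = 3.
Row 3 now contains 6, leaving R3C3 = 2.
Row 4 already has 3, so R4C3 = 6.
Completed grid: 4 5 1 3 2 6 / 5 4 3 1 6 2 / 1 3 2 6 4 5 / 2 1 6 5 3 4 / 6 2 5 4 1 3 / 3 6 4 2 5 1.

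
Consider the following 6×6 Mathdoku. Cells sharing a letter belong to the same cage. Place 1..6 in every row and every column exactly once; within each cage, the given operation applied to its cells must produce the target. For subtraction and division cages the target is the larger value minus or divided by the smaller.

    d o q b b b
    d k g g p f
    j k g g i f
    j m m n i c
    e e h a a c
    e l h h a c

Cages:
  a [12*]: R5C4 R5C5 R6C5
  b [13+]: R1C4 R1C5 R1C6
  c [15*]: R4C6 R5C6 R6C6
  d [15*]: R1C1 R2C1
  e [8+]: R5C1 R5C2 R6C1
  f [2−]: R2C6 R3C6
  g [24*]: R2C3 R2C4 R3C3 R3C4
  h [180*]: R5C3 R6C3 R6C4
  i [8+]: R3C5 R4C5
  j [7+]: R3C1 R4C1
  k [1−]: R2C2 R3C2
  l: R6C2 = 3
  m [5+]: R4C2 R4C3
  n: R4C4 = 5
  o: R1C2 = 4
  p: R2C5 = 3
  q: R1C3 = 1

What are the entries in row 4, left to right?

6 1 4 5 2 3

Cage o is given; hence R1C2 = 4.
Cage q is given, which forces R1C3 = 1.
P is a freebie; hence R2C5 = 3.
Cage n is given; hence R4C4 = 5.
Cage h has product 180; hence R5C3 = 6.
L is a freebie; hence R6C2 = 3.
Cage h needs product 180, leaving R6C3 = 5.
Cage h needs product 180; hence R6C4 = 6.
Row 6 already has 5, which forces R6C6 = 1.
The two cells of cage d must have product 15; hence R1C1 = 3.
Cage b has sum 13, which forces R1C4 = 2.
Row 2 already has 3, leaving R2C1 = 5.
Column 6 already has 1, leaving R4C6 = 3.
The 3 cells of cage a must have product 12, so R5C4 = 3.
The 3 cells of cage a must have product 12; hence R5C5 = 1.
The 3 cells of cage c must have product 15, which forces R5C6 = 5.
The 3 cells of cage a must have product 12, so R6C5 = 4.
Cage b has sum 13; hence R1C5 = 5.
Column 6 now contains 5, which forces R1C6 = 6.
The 4 cells of cage g must have product 24; hence R2C3 = 2.
Row 2 now contains 2; hence R2C6 = 4.
Cage g has product 24, so R3C3 = 3.
Column 6 already has 4; hence R3C6 = 2.
The two cells of cage m must have sum 5, leaving R4C2 = 1.
Row 4 now contains 3, so R4C3 = 4.
Row 5 already has 1, leaving R5C1 = 4.
Row 5 now contains 5; hence R5C2 = 2.
4 is placed in row 6, which forces R6C1 = 2.
Column 2 now contains 1; hence R2C2 = 6.
4 is placed in row 2, leaving R2C4 = 1.
Cage j's pair has sum 7, which forces R3C1 = 1.
Column 2 now contains 1, so R3C2 = 5.
Cage g needs product 24; hence R3C4 = 4.
2 is placed in row 3; hence R3C5 = 6.
Row 4 already has 1; hence R4C1 = 6.
Cage i needs two cells with sum 8, so R4C5 = 2.
Completed grid: 3 4 1 2 5 6 / 5 6 2 1 3 4 / 1 5 3 4 6 2 / 6 1 4 5 2 3 / 4 2 6 3 1 5 / 2 3 5 6 4 1.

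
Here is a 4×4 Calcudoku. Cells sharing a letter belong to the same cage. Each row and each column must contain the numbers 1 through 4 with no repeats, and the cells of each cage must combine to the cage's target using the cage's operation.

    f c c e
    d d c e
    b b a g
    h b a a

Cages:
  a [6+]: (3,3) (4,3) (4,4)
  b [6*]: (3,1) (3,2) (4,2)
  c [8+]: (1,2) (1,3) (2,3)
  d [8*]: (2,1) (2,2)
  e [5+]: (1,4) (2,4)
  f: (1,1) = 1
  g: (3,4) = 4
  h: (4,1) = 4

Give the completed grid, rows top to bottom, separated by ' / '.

Cage f is given, so (1,1) = 1.
Cage g is a single given cell, which forces (3,4) = 4.
Cage h is a single given cell, leaving (4,1) = 4.
Column 1 already has 4, which forces (2,1) = 2.
Cage d's pair has product 8, which forces (2,2) = 4.
2 is placed in row 2, which forces (2,4) = 3.
Column 1 already has 2, leaving (3,1) = 3.
Cage c needs sum 8, so (1,2) = 3.
The 3 cells of cage c must have sum 8; hence (1,3) = 4.
3 is placed in column 4, leaving (1,4) = 2.
Row 2 now contains 3, leaving (2,3) = 1.
Column 3 now contains 1, which forces (3,3) = 2.
Cage a needs sum 6, which forces (4,3) = 3.
Column 4 already has 2; hence (4,4) = 1.
2 is placed in row 3, leaving (3,2) = 1.
1 is placed in row 4, so (4,2) = 2.

1 3 4 2 / 2 4 1 3 / 3 1 2 4 / 4 2 3 1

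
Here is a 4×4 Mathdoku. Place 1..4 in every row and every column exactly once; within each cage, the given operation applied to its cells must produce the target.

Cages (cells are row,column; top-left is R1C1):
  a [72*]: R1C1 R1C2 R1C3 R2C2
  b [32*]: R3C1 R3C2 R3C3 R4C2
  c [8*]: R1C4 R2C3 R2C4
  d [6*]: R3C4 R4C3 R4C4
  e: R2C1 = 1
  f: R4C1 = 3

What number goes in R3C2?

1

Cage e is given, which forces R2C1 = 1.
The 4 cells of cage a must have product 72; hence R2C2 = 3.
F is a freebie, so R4C1 = 3.
The 4 cells of cage b must have product 32; hence R4C2 = 4.
Cage a has product 72, so R1C1 = 4.
Column 2 already has 4, which forces R1C2 = 2.
Cage a needs product 72; hence R1C3 = 3.
The 3 cells of cage c must have product 8; hence R1C4 = 1.
Column 1 now contains 4, which forces R3C1 = 2.
Column 2 now contains 2, which forces R3C2 = 1.
1 is placed in row 3, leaving R3C3 = 4.
Cage d needs product 6, leaving R3C4 = 3.
Column 4 now contains 1, so R4C4 = 2.
Column 3 already has 4, so R2C3 = 2.
2 is placed in column 4, which forces R2C4 = 4.
Row 4 already has 2, which forces R4C3 = 1.
The full grid is 4 2 3 1 / 1 3 2 4 / 2 1 4 3 / 3 4 1 2.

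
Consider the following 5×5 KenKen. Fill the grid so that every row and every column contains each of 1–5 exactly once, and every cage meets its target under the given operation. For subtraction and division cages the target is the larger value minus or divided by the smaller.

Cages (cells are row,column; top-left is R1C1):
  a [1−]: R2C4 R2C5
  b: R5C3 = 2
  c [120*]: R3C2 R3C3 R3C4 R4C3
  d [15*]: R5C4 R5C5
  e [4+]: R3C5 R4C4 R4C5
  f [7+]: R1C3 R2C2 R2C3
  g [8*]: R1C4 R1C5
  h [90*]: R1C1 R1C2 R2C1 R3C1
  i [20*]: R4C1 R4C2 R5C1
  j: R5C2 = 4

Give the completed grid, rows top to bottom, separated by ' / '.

5 3 1 2 4 / 2 1 5 4 3 / 3 2 4 5 1 / 4 5 3 1 2 / 1 4 2 3 5

Cage h has product 90, leaving R1C2 = 3.
Cage e needs sum 4; hence R3C5 = 1.
Cage e needs sum 4; hence R4C4 = 1.
Cage e needs sum 4, leaving R4C5 = 2.
J is a freebie; hence R5C2 = 4.
Cage b is given, leaving R5C3 = 2.
Cage g needs two cells with product 8; hence R1C4 = 2.
2 is placed in column 5, which forces R1C5 = 4.
Cage i needs product 20; hence R4C1 = 4.
Column 2 now contains 4, leaving R4C2 = 5.
Row 4 already has 5, which forces R4C3 = 3.
The 3 cells of cage i must have product 20, leaving R5C1 = 1.
Row 1 now contains 2, leaving R1C1 = 5.
Row 1 now contains 4, leaving R1C3 = 1.
Cage a needs two cells with difference 1, which forces R2C4 = 4.
Column 2 already has 5, leaving R3C2 = 2.
Column 4 now contains 4; hence R3C4 = 5.
Column 4 already has 5; hence R5C4 = 3.
3 is placed in row 5; hence R5C5 = 5.
Cage h has product 90, so R2C1 = 2.
2 is placed in column 2, leaving R2C2 = 1.
4 is placed in row 2; hence R2C3 = 5.
Column 5 already has 5, which forces R2C5 = 3.
2 is placed in row 3, so R3C1 = 3.
Row 3 now contains 5; hence R3C3 = 4.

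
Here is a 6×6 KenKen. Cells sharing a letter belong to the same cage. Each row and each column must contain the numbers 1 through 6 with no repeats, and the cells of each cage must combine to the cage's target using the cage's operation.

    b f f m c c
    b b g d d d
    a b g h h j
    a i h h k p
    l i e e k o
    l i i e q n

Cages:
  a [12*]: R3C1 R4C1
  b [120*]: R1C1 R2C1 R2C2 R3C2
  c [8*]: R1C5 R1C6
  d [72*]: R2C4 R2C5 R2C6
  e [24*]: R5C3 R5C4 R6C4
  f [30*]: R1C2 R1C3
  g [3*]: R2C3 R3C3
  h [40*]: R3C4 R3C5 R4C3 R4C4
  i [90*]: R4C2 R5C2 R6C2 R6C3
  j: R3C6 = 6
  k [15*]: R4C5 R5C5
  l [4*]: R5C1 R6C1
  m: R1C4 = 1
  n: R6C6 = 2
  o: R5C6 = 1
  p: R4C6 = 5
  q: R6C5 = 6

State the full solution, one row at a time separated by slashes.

3 5 6 1 2 4 / 5 2 1 6 4 3 / 2 4 3 5 1 6 / 6 1 4 2 3 5 / 4 6 2 3 5 1 / 1 3 5 4 6 2

M is a freebie, so R1C4 = 1.
Cage j is given, leaving R3C6 = 6.
P is a freebie, leaving R4C6 = 5.
Cage o is given; hence R5C6 = 1.
Q is a freebie, so R6C5 = 6.
Cage n is a single given cell, leaving R6C6 = 2.
Cage c's pair has product 8; hence R1C5 = 2.
Column 6 now contains 2, leaving R1C6 = 4.
The 3 cells of cage d must have product 72, leaving R2C4 = 6.
Column 6 now contains 4; hence R2C6 = 3.
5 is placed in row 4, which forces R4C5 = 3.
Row 5 already has 1; hence R5C1 = 4.
The two cells of cage k must have product 15, so R5C5 = 5.
Cage l needs two cells with product 4, which forces R6C1 = 1.
Row 2 now contains 3, which forces R2C3 = 1.
Row 2 now contains 3, so R2C5 = 4.
The two cells of cage a must have product 12, so R3C1 = 2.
Cage g's pair has product 3, which forces R3C3 = 3.
The 4 cells of cage h must have product 40; hence R3C4 = 5.
Column 5 already has 4, so R3C5 = 1.
4 is placed in column 1, which forces R4C1 = 6.
Column 3 already has 3, which forces R5C3 = 2.
Row 5 now contains 2; hence R5C4 = 3.
Column 3 already has 3, so R6C3 = 5.
The 3 cells of cage e must have product 24; hence R6C4 = 4.
The 4 cells of cage b must have product 120, so R1C1 = 3.
Cage f's pair has product 30; hence R1C2 = 5.
Column 3 already has 5, leaving R1C3 = 6.
Column 1 now contains 2, which forces R2C1 = 5.
The 4 cells of cage b must have product 120, leaving R2C2 = 2.
Row 3 already has 1, leaving R3C2 = 4.
The 4 cells of cage i must have product 90, so R4C2 = 1.
Column 3 now contains 2; hence R4C3 = 4.
4 is placed in column 4, leaving R4C4 = 2.
Row 5 already has 3, so R5C2 = 6.
5 is placed in row 6, which forces R6C2 = 3.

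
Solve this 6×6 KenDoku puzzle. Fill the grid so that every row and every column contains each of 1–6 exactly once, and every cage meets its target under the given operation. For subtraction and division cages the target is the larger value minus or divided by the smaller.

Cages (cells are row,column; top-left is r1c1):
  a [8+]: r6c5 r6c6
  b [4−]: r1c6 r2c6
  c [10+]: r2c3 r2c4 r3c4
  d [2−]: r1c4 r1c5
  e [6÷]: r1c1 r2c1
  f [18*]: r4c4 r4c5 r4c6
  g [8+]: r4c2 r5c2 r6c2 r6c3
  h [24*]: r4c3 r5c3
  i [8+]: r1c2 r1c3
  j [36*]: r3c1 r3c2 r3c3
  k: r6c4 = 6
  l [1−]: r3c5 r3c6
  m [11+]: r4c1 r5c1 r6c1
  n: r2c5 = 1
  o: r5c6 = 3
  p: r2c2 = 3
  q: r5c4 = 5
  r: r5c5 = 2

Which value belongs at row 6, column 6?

5

Cage p is a single given cell, leaving r2c2 = 3.
Cage n is a single given cell; hence r2c5 = 1.
Cage q is a single given cell, so r5c4 = 5.
Cage r is given, so r5c5 = 2.
O is a freebie, leaving r5c6 = 3.
Cage k is a single given cell, so r6c4 = 6.
Cage e's pair has quotient 6, so r1c1 = 1.
1 is placed in row 2, leaving r2c1 = 6.
Column 1 now contains 6, leaving r5c1 = 4.
Row 5 already has 4, leaving r5c2 = 1.
Row 5 already has 4, so r5c3 = 6.
Cage g has sum 8, so r6c3 = 1.
Cage a needs two cells with sum 8, which forces r6c5 = 3.
The two cells of cage a must have sum 8; hence r6c6 = 5.
The two cells of cage b must have difference 4, leaving r1c6 = 6.
Column 6 already has 5, which forces r2c6 = 2.
Cage j has product 36, leaving r3c2 = 6.
The two cells of cage l must have difference 1, so r3c5 = 5.
Column 6 already has 6, which forces r3c6 = 4.
The 3 cells of cage m must have sum 11, so r4c1 = 5.
Column 3 now contains 6, so r4c3 = 4.
Cage f has product 18, leaving r4c4 = 3.
3 is placed in column 5, leaving r4c5 = 6.
The 3 cells of cage f must have product 18, so r4c6 = 1.
Row 6 now contains 5, so r6c1 = 2.
2 is placed in row 6, which forces r6c2 = 4.
Row 1 now contains 6, which forces r1c2 = 5.
The two cells of cage i must have sum 8; hence r1c3 = 3.
Cage d needs two cells with difference 2, which forces r1c4 = 2.
5 is placed in column 5, which forces r1c5 = 4.
Column 3 already has 4, so r2c3 = 5.
Row 2 now contains 2, so r2c4 = 4.
2 is placed in column 1; hence r3c1 = 3.
Cage j needs product 36, which forces r3c3 = 2.
Column 4 now contains 3, leaving r3c4 = 1.
Row 4 now contains 4, so r4c2 = 2.
Filled in: 1 5 3 2 4 6 / 6 3 5 4 1 2 / 3 6 2 1 5 4 / 5 2 4 3 6 1 / 4 1 6 5 2 3 / 2 4 1 6 3 5.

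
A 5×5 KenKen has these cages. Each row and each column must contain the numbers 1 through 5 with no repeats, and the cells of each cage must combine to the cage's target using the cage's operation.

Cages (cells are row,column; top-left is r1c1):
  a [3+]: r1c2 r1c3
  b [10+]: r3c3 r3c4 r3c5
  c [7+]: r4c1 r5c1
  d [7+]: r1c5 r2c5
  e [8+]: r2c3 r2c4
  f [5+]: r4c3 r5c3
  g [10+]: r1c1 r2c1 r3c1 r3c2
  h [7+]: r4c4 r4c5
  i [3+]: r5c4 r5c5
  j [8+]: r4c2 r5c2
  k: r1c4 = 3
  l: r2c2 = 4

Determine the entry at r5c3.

Cage k is given, leaving r1c4 = 3.
Cage l is a single given cell, so r2c2 = 4.
3 is placed in column 4; hence r2c4 = 5.
5 is placed in row 2, which forces r2c3 = 3.
Row 2 already has 3, which forces r2c5 = 2.
Column 5 already has 2; hence r5c5 = 1.
Cage d needs two cells with sum 7, so r1c5 = 5.
Row 2 now contains 2, so r2c1 = 1.
Cage f needs two cells with sum 5, so r4c3 = 1.
Column 5 already has 5, which forces r4c5 = 3.
Cage f's pair has sum 5, which forces r5c3 = 4.
1 is placed in row 5, leaving r5c4 = 2.
Cage a needs two cells with sum 3, so r1c2 = 1.
1 is placed in column 3, so r1c3 = 2.
Column 3 now contains 4, so r3c3 = 5.
Cage b needs sum 10, leaving r3c4 = 1.
Column 5 already has 3, which forces r3c5 = 4.
3 is placed in row 4, leaving r4c2 = 5.
2 is placed in column 4, so r4c4 = 4.
Cage j's pair has sum 8; hence r5c2 = 3.
Row 1 already has 2; hence r1c1 = 4.
The 4 cells of cage g must have sum 10, so r3c1 = 3.
3 is placed in column 2; hence r3c2 = 2.
Row 4 already has 4; hence r4c1 = 2.
3 is placed in row 5; hence r5c1 = 5.
Completed grid: 4 1 2 3 5 / 1 4 3 5 2 / 3 2 5 1 4 / 2 5 1 4 3 / 5 3 4 2 1.

4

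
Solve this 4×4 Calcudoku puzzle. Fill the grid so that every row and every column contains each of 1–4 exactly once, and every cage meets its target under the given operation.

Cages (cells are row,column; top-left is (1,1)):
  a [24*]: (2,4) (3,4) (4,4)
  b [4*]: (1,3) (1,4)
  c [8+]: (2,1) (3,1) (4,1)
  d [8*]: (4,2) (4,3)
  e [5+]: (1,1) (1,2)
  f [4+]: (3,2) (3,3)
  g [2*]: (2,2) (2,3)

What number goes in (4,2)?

Row 3 needs a 2, and only (3,4) is open for it.
Row 3 needs a 4, and only (3,1) is open for it.
In row 2, 4 can only go at (2,4), so (2,4) = 4.
The two cells of cage b must have product 4, leaving (1,3) = 4.
Column 4 now contains 4, so (1,4) = 1.
Column 3 already has 4; hence (4,3) = 2.
Column 4 now contains 4, which forces (4,4) = 3.
Cage c has sum 8, so (2,1) = 3.
Cage g's pair has product 2, so (2,2) = 2.
Column 3 already has 2, leaving (2,3) = 1.
Column 3 already has 1, leaving (3,3) = 3.
Row 4 already has 3, which forces (4,1) = 1.
2 is placed in row 4, leaving (4,2) = 4.
3 is placed in column 1, leaving (1,1) = 2.
2 is placed in column 2, which forces (1,2) = 3.
Row 3 already has 3; hence (3,2) = 1.
Completed grid: 2 3 4 1 / 3 2 1 4 / 4 1 3 2 / 1 4 2 3.

4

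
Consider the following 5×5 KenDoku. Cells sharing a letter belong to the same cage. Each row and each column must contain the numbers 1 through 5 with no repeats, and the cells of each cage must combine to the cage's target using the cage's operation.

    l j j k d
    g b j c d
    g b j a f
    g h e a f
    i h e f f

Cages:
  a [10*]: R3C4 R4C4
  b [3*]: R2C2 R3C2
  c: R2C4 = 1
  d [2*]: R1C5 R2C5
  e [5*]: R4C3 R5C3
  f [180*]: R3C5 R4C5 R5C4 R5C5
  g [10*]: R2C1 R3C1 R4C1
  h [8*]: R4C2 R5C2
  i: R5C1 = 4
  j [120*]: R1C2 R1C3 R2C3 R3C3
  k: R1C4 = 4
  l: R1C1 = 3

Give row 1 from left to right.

3 5 2 4 1

L is a freebie, so R1C1 = 3.
K is a freebie, which forces R1C4 = 4.
Cage c is given, leaving R2C4 = 1.
Row 2 now contains 1; hence R2C5 = 2.
I is a freebie; hence R5C1 = 4.
Row 5 already has 4; hence R5C2 = 2.
Cage f has product 180, so R5C4 = 3.
Row 5 already has 4, so R5C5 = 5.
Column 2 already has 2, so R1C2 = 5.
Cage j has product 120, so R1C3 = 2.
Column 5 now contains 2, so R1C5 = 1.
Row 2 now contains 2, so R2C1 = 5.
Row 2 now contains 1, so R2C2 = 3.
3 is placed in row 2, which forces R2C3 = 4.
The two cells of cage b must have product 3, which forces R3C2 = 1.
4 is placed in column 3, so R3C3 = 3.
3 is placed in row 3, so R3C5 = 4.
Column 2 already has 2, leaving R4C2 = 4.
Cage e's pair has product 5, which forces R4C3 = 5.
5 is placed in row 4, which forces R4C4 = 2.
4 is placed in column 5, leaving R4C5 = 3.
Row 5 already has 5, leaving R5C3 = 1.
Row 3 already has 1, which forces R3C1 = 2.
2 is placed in column 4, leaving R3C4 = 5.
Row 4 now contains 2, which forces R4C1 = 1.
Completed grid: 3 5 2 4 1 / 5 3 4 1 2 / 2 1 3 5 4 / 1 4 5 2 3 / 4 2 1 3 5.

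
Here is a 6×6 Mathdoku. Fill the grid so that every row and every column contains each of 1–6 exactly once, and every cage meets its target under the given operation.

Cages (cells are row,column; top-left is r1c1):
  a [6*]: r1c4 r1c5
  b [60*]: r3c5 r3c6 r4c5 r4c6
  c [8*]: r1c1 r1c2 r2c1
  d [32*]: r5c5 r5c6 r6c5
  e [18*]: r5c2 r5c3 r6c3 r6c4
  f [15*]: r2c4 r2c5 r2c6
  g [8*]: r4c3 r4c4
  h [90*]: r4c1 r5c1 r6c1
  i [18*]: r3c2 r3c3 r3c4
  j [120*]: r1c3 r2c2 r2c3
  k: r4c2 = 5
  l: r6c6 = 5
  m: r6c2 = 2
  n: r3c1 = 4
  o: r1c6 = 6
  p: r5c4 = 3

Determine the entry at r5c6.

4

O is a freebie, which forces r1c6 = 6.
Cage n is given; hence r3c1 = 4.
Cage k is given, so r4c2 = 5.
P is a freebie, which forces r5c4 = 3.
Cage d needs product 32, so r5c5 = 2.
The 3 cells of cage d must have product 32, which forces r5c6 = 4.
M is a freebie, leaving r6c2 = 2.
The 3 cells of cage d must have product 32, leaving r6c5 = 4.
Cage l is given, leaving r6c6 = 5.
Cage c needs product 8, which forces r1c2 = 4.
Row 1 now contains 4, which forces r1c3 = 5.
Cage a needs two cells with product 6; hence r1c4 = 2.
Cage a's pair has product 6; hence r1c5 = 3.
Column 2 already has 4, leaving r2c2 = 6.
Row 2 now contains 6, leaving r2c3 = 4.
The 4 cells of cage b must have product 60, leaving r3c5 = 5.
Column 3 already has 4, so r4c3 = 2.
Column 4 already has 2, so r4c4 = 4.
Cage b needs product 60, leaving r4c5 = 6.
2 is placed in row 4; hence r4c6 = 1.
The 3 cells of cage h must have product 90, leaving r5c1 = 5.
Column 2 already has 6, so r5c2 = 1.
Row 5 already has 1, which forces r5c3 = 6.
The 4 cells of cage e must have product 18; hence r6c3 = 3.
The 4 cells of cage e must have product 18; hence r6c4 = 1.
2 is placed in row 1, so r1c1 = 1.
The 3 cells of cage c must have product 8; hence r2c1 = 2.
1 is placed in column 4, which forces r2c4 = 5.
Column 5 already has 5, leaving r2c5 = 1.
Column 6 now contains 1, leaving r2c6 = 3.
1 is placed in column 2, which forces r3c2 = 3.
Column 3 already has 3; hence r3c3 = 1.
1 is placed in column 4; hence r3c4 = 6.
Column 6 now contains 1, leaving r3c6 = 2.
Row 4 now contains 6; hence r4c1 = 3.
3 is placed in row 6, leaving r6c1 = 6.
Filled in: 1 4 5 2 3 6 / 2 6 4 5 1 3 / 4 3 1 6 5 2 / 3 5 2 4 6 1 / 5 1 6 3 2 4 / 6 2 3 1 4 5.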